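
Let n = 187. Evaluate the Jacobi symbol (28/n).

Pull out 2^2: since 187 ≡ 3 (mod 8), (2/187) = -1, so (2/187)^2 = +1.
Reciprocity: 7 ≡ 3 and 187 ≡ 3 (mod 4), so (7/187) = −(187/7).
Reduce top mod 7: now compute (5/7).
Reciprocity: 5 ≡ 1 and 7 ≡ 3 (mod 4), so (5/7) = +(7/5).
Reduce top mod 5: now compute (2/5).
Pull out 2: since 5 ≡ 5 (mod 8), (2/5) = -1.
Reached (1/5) = 1. Collecting the sign flips along the way, the symbol is +1.

1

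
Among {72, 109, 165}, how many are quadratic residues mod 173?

1

(72/173) = -1 → non-residue.
(109/173) = +1 → QR.
(165/173) = -1 → non-residue.
Total quadratic residues among the 3: 1.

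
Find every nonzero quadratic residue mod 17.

Square k = 1,…,8 (k and 17−k give the same square):
1²=1, 2²=4, 3²=9, 4²=16, 5²≡8, 6²≡2, 7²≡15, 8²≡13 (mod 17).
So the quadratic residues mod 17 are {1, 2, 4, 8, 9, 13, 15, 16}.

1,2,4,8,9,13,15,16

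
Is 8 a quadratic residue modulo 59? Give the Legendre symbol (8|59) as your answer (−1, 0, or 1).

Pull out 2^3: since 59 ≡ 3 (mod 8), (2/59) = -1, so (2/59)^3 = -1.
Reached (1/59) = 1. Collecting the sign flips along the way, the symbol is -1.

-1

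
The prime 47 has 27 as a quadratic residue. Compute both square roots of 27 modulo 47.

Since 47 ≡ 3 (mod 4), a square root of 27 is 27^((47+1)/4) = 27^12 mod 47.
Repeated squaring: 27^2≡24, 27^4≡12, 27^8≡3 (mod 47).
27^12 = 27^(8+4) ≡ 36 (mod 47).
Check: 36² = 1296 ≡ 27 (mod 47). The two roots are 11 and 36.

11, 36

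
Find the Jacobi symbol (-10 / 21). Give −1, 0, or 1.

-1

First reduce: -10 ≡ 11 (mod 21).
Reciprocity: 11 ≡ 3 and 21 ≡ 1 (mod 4), so (11/21) = +(21/11).
Reduce top mod 11: now compute (10/11).
Pull out 2: since 11 ≡ 3 (mod 8), (2/11) = -1.
Reciprocity: 5 ≡ 1 and 11 ≡ 3 (mod 4), so (5/11) = +(11/5).
Reduce top mod 5: now compute (1/5).
Reached (1/5) = 1. Collecting the sign flips along the way, the symbol is -1.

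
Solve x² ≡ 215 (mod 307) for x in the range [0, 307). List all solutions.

109, 198

Since 307 ≡ 3 (mod 4), a square root of 215 is 215^((307+1)/4) = 215^77 mod 307.
Repeated squaring: 215^2≡175, 215^4≡232, 215^8≡99, 215^16≡284, 215^32≡222, 215^64≡164 (mod 307).
215^77 = 215^(64+8+4+1) ≡ 109 (mod 307).
Check: 109² = 11881 ≡ 215 (mod 307). The two roots are 109 and 198.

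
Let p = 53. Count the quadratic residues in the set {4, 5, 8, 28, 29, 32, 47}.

4

(4/53) = +1 → QR.
(5/53) = -1 → non-residue.
(8/53) = -1 → non-residue.
(28/53) = +1 → QR.
(29/53) = +1 → QR.
(32/53) = -1 → non-residue.
(47/53) = +1 → QR.
Total quadratic residues among the 7: 4.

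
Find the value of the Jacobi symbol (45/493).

Reciprocity: 45 ≡ 1 and 493 ≡ 1 (mod 4), so (45/493) = +(493/45).
Reduce top mod 45: now compute (43/45).
Reciprocity: 43 ≡ 3 and 45 ≡ 1 (mod 4), so (43/45) = +(45/43).
Reduce top mod 43: now compute (2/43).
Pull out 2: since 43 ≡ 3 (mod 8), (2/43) = -1.
Reached (1/43) = 1. Collecting the sign flips along the way, the symbol is -1.

-1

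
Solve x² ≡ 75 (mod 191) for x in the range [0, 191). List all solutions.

Since 191 ≡ 3 (mod 4), a square root of 75 is 75^((191+1)/4) = 75^48 mod 191.
Repeated squaring: 75^2≡86, 75^4≡138, 75^8≡135, 75^16≡80, 75^32≡97 (mod 191).
75^48 = 75^(32+16) ≡ 120 (mod 191).
Check: 120² = 14400 ≡ 75 (mod 191). The two roots are 71 and 120.

71, 120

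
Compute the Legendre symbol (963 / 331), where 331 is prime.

Euler's criterion: (963/331) ≡ 301^165 (mod 331).
301^2 ≡ 238 (mod 331)
301^4 ≡ 43 (mod 331)
301^8 ≡ 194 (mod 331)
301^16 ≡ 233 (mod 331)
301^32 ≡ 5 (mod 331)
301^64 ≡ 25 (mod 331)
301^128 ≡ 294 (mod 331)
301^165 = 301^(128+32+4+1) ≡ 330 (mod 331).
Result is 330 ≡ −1, so (963/331) = −1.

-1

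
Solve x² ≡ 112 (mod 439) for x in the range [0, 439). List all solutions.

218, 221

Since 439 ≡ 3 (mod 4), a square root of 112 is 112^((439+1)/4) = 112^110 mod 439.
Repeated squaring: 112^2≡252, 112^4≡288, 112^8≡412, 112^16≡290, 112^32≡251, 112^64≡224 (mod 439).
112^110 = 112^(64+32+8+4+2) ≡ 218 (mod 439).
Check: 218² = 47524 ≡ 112 (mod 439). The two roots are 218 and 221.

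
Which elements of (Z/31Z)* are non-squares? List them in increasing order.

3, 6, 11, 12, 13, 15, 17, 21, 22, 23, 24, 26, 27, 29, 30

Square k = 1,…,15 (k and 31−k give the same square):
1²=1, 2²=4, 3²=9, 4²=16, 5²=25, 6²≡5, 7²≡18, 8²≡2, 9²≡19, 10²≡7, 11²≡28, 12²≡20, 13²≡14, 14²≡10, 15²≡8 (mod 31).
The residues are {1, 2, 4, 5, 7, 8, 9, 10, 14, 16, 18, 19, 20, 25, 28}; the non-residues are the remaining 15 nonzero classes.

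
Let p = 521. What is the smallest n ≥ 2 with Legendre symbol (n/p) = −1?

3

(2/521) = +1, so 2 is a residue.
(3/521) = −1, so 3 is the smallest positive non-residue mod 521.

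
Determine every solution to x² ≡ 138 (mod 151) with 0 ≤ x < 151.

17, 134

Since 151 ≡ 3 (mod 4), a square root of 138 is 138^((151+1)/4) = 138^38 mod 151.
Repeated squaring: 138^2≡18, 138^4≡22, 138^8≡31, 138^16≡55, 138^32≡5 (mod 151).
138^38 = 138^(32+4+2) ≡ 17 (mod 151).
Check: 17² = 289 ≡ 138 (mod 151). The two roots are 17 and 134.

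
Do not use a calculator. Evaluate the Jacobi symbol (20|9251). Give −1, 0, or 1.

Pull out 2^2: since 9251 ≡ 3 (mod 8), (2/9251) = -1, so (2/9251)^2 = +1.
Reciprocity: 5 ≡ 1 and 9251 ≡ 3 (mod 4), so (5/9251) = +(9251/5).
Reduce top mod 5: now compute (1/5).
Reached (1/5) = 1. Collecting the sign flips along the way, the symbol is +1.

1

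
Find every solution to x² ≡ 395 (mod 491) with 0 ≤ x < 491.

229, 262

Since 491 ≡ 3 (mod 4), a square root of 395 is 395^((491+1)/4) = 395^123 mod 491.
Repeated squaring: 395^2≡378, 395^4≡3, 395^8≡9, 395^16≡81, 395^32≡178, 395^64≡260 (mod 491).
395^123 = 395^(64+32+16+8+2+1) ≡ 229 (mod 491).
Check: 229² = 52441 ≡ 395 (mod 491). The two roots are 229 and 262.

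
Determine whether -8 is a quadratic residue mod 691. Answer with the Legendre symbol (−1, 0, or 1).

1

First reduce: -8 ≡ 683 (mod 691).
Reciprocity: 683 ≡ 3 and 691 ≡ 3 (mod 4), so (683/691) = −(691/683).
Reduce top mod 683: now compute (8/683).
Pull out 2^3: since 683 ≡ 3 (mod 8), (2/683) = -1, so (2/683)^3 = -1.
Reached (1/683) = 1. Collecting the sign flips along the way, the symbol is +1.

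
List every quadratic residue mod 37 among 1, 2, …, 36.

Square k = 1,…,18 (k and 37−k give the same square):
1²=1, 2²=4, 3²=9, 4²=16, 5²=25, 6²=36, 7²≡12, 8²≡27, 9²≡7, 10²≡26, 11²≡10, 12²≡33, 13²≡21, 14²≡11, 15²≡3, 16²≡34, 17²≡30, 18²≡28 (mod 37).
So the quadratic residues mod 37 are {1, 3, 4, 7, 9, 10, 11, 12, 16, 21, 25, 26, 27, 28, 30, 33, 34, 36}.

1,3,4,7,9,10,11,12,16,21,25,26,27,28,30,33,34,36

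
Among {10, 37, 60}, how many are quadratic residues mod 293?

3

(10/293) = +1 → QR.
(37/293) = +1 → QR.
(60/293) = +1 → QR.
Total quadratic residues among the 3: 3.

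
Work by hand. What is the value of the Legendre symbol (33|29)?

1

Euler's criterion: (33/29) ≡ 4^14 (mod 29).
4^2 ≡ 16 (mod 29)
4^4 ≡ 24 (mod 29)
4^8 ≡ 25 (mod 29)
4^14 = 4^(8+4+2) ≡ 1 (mod 29).
Result is 1, so (33/29) = 1.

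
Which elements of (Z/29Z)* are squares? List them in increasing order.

1,4,5,6,7,9,13,16,20,22,23,24,25,28

Square k = 1,…,14 (k and 29−k give the same square):
1²=1, 2²=4, 3²=9, 4²=16, 5²=25, 6²≡7, 7²≡20, 8²≡6, 9²≡23, 10²≡13, 11²≡5, 12²≡28, 13²≡24, 14²≡22 (mod 29).
So the quadratic residues mod 29 are {1, 4, 5, 6, 7, 9, 13, 16, 20, 22, 23, 24, 25, 28}.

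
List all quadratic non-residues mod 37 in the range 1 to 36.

Square k = 1,…,18 (k and 37−k give the same square):
1²=1, 2²=4, 3²=9, 4²=16, 5²=25, 6²=36, 7²≡12, 8²≡27, 9²≡7, 10²≡26, 11²≡10, 12²≡33, 13²≡21, 14²≡11, 15²≡3, 16²≡34, 17²≡30, 18²≡28 (mod 37).
The residues are {1, 3, 4, 7, 9, 10, 11, 12, 16, 21, 25, 26, 27, 28, 30, 33, 34, 36}; the non-residues are the remaining 18 nonzero classes.

2 5 6 8 13 14 15 17 18 19 20 22 23 24 29 31 32 35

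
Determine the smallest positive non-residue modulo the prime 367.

3

(2/367) = +1, so 2 is a residue.
(3/367) = −1, so 3 is the smallest positive non-residue mod 367.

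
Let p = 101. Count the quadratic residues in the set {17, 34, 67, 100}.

(17/101) = +1 → QR.
(34/101) = -1 → non-residue.
(67/101) = -1 → non-residue.
(100/101) = +1 → QR.
Total quadratic residues among the 4: 2.

2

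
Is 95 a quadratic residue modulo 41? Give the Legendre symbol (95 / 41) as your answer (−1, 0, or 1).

First reduce: 95 ≡ 13 (mod 41).
Reciprocity: 13 ≡ 1 and 41 ≡ 1 (mod 4), so (13/41) = +(41/13).
Reduce top mod 13: now compute (2/13).
Pull out 2: since 13 ≡ 5 (mod 8), (2/13) = -1.
Reached (1/13) = 1. Collecting the sign flips along the way, the symbol is -1.

-1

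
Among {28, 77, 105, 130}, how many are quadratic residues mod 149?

(28/149) = +1 → QR.
(77/149) = -1 → non-residue.
(105/149) = -1 → non-residue.
(130/149) = +1 → QR.
Total quadratic residues among the 4: 2.

2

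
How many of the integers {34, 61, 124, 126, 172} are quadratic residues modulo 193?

3

(34/193) = -1 → non-residue.
(61/193) = -1 → non-residue.
(124/193) = +1 → QR.
(126/193) = +1 → QR.
(172/193) = +1 → QR.
Total quadratic residues among the 5: 3.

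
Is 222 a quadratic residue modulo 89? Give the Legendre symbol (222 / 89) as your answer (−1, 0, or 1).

1

Euler's criterion: (222/89) ≡ 44^44 (mod 89).
44^2 ≡ 67 (mod 89)
44^4 ≡ 39 (mod 89)
44^8 ≡ 8 (mod 89)
44^16 ≡ 64 (mod 89)
44^32 ≡ 2 (mod 89)
44^44 = 44^(32+8+4) ≡ 1 (mod 89).
Result is 1, so (222/89) = 1.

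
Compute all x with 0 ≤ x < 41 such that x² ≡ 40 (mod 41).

9, 32

41 ≡ 1 (mod 4), so we find a root by search.
Trying successive values, 9² = 81 ≡ 40 (mod 41). The other root is 41 − 9 = 32.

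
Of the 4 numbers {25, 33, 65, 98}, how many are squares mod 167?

(25/167) = +1 → QR.
(33/167) = +1 → QR.
(65/167) = +1 → QR.
(98/167) = +1 → QR.
Total quadratic residues among the 4: 4.

4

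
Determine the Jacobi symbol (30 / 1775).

Pull out 2: since 1775 ≡ 7 (mod 8), (2/1775) = +1.
Reciprocity: 15 ≡ 3 and 1775 ≡ 3 (mod 4), so (15/1775) = −(1775/15).
Reduce top mod 15: now compute (5/15).
Reciprocity: 5 ≡ 1 and 15 ≡ 3 (mod 4), so (5/15) = +(15/5).
Reduce top mod 5: now compute (0/5).
Top reduces to 0: gcd > 1, so the symbol is 0.

0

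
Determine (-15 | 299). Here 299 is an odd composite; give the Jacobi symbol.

First reduce: -15 ≡ 284 (mod 299).
Pull out 2^2: since 299 ≡ 3 (mod 8), (2/299) = -1, so (2/299)^2 = +1.
Reciprocity: 71 ≡ 3 and 299 ≡ 3 (mod 4), so (71/299) = −(299/71).
Reduce top mod 71: now compute (15/71).
Reciprocity: 15 ≡ 3 and 71 ≡ 3 (mod 4), so (15/71) = −(71/15).
Reduce top mod 15: now compute (11/15).
Reciprocity: 11 ≡ 3 and 15 ≡ 3 (mod 4), so (11/15) = −(15/11).
Reduce top mod 11: now compute (4/11).
Pull out 2^2: since 11 ≡ 3 (mod 8), (2/11) = -1, so (2/11)^2 = +1.
Reached (1/11) = 1. Collecting the sign flips along the way, the symbol is -1.

-1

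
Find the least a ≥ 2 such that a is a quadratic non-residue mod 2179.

(2/2179) = −1, so 2 is the smallest positive non-residue mod 2179.

2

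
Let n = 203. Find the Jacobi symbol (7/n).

Reciprocity: 7 ≡ 3 and 203 ≡ 3 (mod 4), so (7/203) = −(203/7).
Reduce top mod 7: now compute (0/7).
Top reduces to 0: gcd > 1, so the symbol is 0.

0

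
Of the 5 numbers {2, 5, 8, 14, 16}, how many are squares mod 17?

3

(2/17) = +1 → QR.
(5/17) = -1 → non-residue.
(8/17) = +1 → QR.
(14/17) = -1 → non-residue.
(16/17) = +1 → QR.
Total quadratic residues among the 5: 3.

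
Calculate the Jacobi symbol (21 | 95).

-1

Reciprocity: 21 ≡ 1 and 95 ≡ 3 (mod 4), so (21/95) = +(95/21).
Reduce top mod 21: now compute (11/21).
Reciprocity: 11 ≡ 3 and 21 ≡ 1 (mod 4), so (11/21) = +(21/11).
Reduce top mod 11: now compute (10/11).
Pull out 2: since 11 ≡ 3 (mod 8), (2/11) = -1.
Reciprocity: 5 ≡ 1 and 11 ≡ 3 (mod 4), so (5/11) = +(11/5).
Reduce top mod 5: now compute (1/5).
Reached (1/5) = 1. Collecting the sign flips along the way, the symbol is -1.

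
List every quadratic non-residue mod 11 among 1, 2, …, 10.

2 6 7 8 10

Square k = 1,…,5 (k and 11−k give the same square):
1²=1, 2²=4, 3²=9, 4²≡5, 5²≡3 (mod 11).
The residues are {1, 3, 4, 5, 9}; the non-residues are the remaining 5 nonzero classes.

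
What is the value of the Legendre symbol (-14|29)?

-1

Euler's criterion: (-14/29) ≡ 15^14 (mod 29).
15^2 ≡ 22 (mod 29)
15^4 ≡ 20 (mod 29)
15^8 ≡ 23 (mod 29)
15^14 = 15^(8+4+2) ≡ 28 (mod 29).
Result is 28 ≡ −1, so (-14/29) = −1.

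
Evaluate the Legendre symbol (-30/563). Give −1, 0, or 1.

First reduce: -30 ≡ 533 (mod 563).
Reciprocity: 533 ≡ 1 and 563 ≡ 3 (mod 4), so (533/563) = +(563/533).
Reduce top mod 533: now compute (30/533).
Pull out 2: since 533 ≡ 5 (mod 8), (2/533) = -1.
Reciprocity: 15 ≡ 3 and 533 ≡ 1 (mod 4), so (15/533) = +(533/15).
Reduce top mod 15: now compute (8/15).
Pull out 2^3: since 15 ≡ 7 (mod 8), (2/15) = +1, so (2/15)^3 = +1.
Reached (1/15) = 1. Collecting the sign flips along the way, the symbol is -1.

-1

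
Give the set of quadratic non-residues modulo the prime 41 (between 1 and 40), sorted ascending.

3, 6, 7, 11, 12, 13, 14, 15, 17, 19, 22, 24, 26, 27, 28, 29, 30, 34, 35, 38

Square k = 1,…,20 (k and 41−k give the same square):
1²=1, 2²=4, 3²=9, 4²=16, 5²=25, 6²=36, 7²≡8, 8²≡23, 9²≡40, 10²≡18, 11²≡39, 12²≡21, 13²≡5, 14²≡32, 15²≡20, 16²≡10, 17²≡2, 18²≡37, 19²≡33, 20²≡31 (mod 41).
The residues are {1, 2, 4, 5, 8, 9, 10, 16, 18, 20, 21, 23, 25, 31, 32, 33, 36, 37, 39, 40}; the non-residues are the remaining 20 nonzero classes.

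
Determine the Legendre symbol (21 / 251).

Euler's criterion: (21/251) ≡ 21^125 (mod 251).
21^2 ≡ 190 (mod 251)
21^4 ≡ 207 (mod 251)
21^8 ≡ 179 (mod 251)
21^16 ≡ 164 (mod 251)
21^32 ≡ 39 (mod 251)
21^64 ≡ 15 (mod 251)
21^125 = 21^(64+32+16+8+4+1) ≡ 1 (mod 251).
Result is 1, so (21/251) = 1.

1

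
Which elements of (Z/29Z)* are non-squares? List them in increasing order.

Square k = 1,…,14 (k and 29−k give the same square):
1²=1, 2²=4, 3²=9, 4²=16, 5²=25, 6²≡7, 7²≡20, 8²≡6, 9²≡23, 10²≡13, 11²≡5, 12²≡28, 13²≡24, 14²≡22 (mod 29).
The residues are {1, 4, 5, 6, 7, 9, 13, 16, 20, 22, 23, 24, 25, 28}; the non-residues are the remaining 14 nonzero classes.

2, 3, 8, 10, 11, 12, 14, 15, 17, 18, 19, 21, 26, 27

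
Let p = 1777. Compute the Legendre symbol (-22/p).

First reduce: -22 ≡ 1755 (mod 1777).
Reciprocity: 1755 ≡ 3 and 1777 ≡ 1 (mod 4), so (1755/1777) = +(1777/1755).
Reduce top mod 1755: now compute (22/1755).
Pull out 2: since 1755 ≡ 3 (mod 8), (2/1755) = -1.
Reciprocity: 11 ≡ 3 and 1755 ≡ 3 (mod 4), so (11/1755) = −(1755/11).
Reduce top mod 11: now compute (6/11).
Pull out 2: since 11 ≡ 3 (mod 8), (2/11) = -1.
Reciprocity: 3 ≡ 3 and 11 ≡ 3 (mod 4), so (3/11) = −(11/3).
Reduce top mod 3: now compute (2/3).
Pull out 2: since 3 ≡ 3 (mod 8), (2/3) = -1.
Reached (1/3) = 1. Collecting the sign flips along the way, the symbol is -1.

-1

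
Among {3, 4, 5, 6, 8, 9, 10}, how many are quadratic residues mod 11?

(3/11) = +1 → QR.
(4/11) = +1 → QR.
(5/11) = +1 → QR.
(6/11) = -1 → non-residue.
(8/11) = -1 → non-residue.
(9/11) = +1 → QR.
(10/11) = -1 → non-residue.
Total quadratic residues among the 7: 4.

4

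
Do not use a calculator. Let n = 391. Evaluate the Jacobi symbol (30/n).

-1

Pull out 2: since 391 ≡ 7 (mod 8), (2/391) = +1.
Reciprocity: 15 ≡ 3 and 391 ≡ 3 (mod 4), so (15/391) = −(391/15).
Reduce top mod 15: now compute (1/15).
Reached (1/15) = 1. Collecting the sign flips along the way, the symbol is -1.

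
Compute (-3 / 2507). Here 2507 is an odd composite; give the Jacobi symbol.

-1

First reduce: -3 ≡ 2504 (mod 2507).
Pull out 2^3: since 2507 ≡ 3 (mod 8), (2/2507) = -1, so (2/2507)^3 = -1.
Reciprocity: 313 ≡ 1 and 2507 ≡ 3 (mod 4), so (313/2507) = +(2507/313).
Reduce top mod 313: now compute (3/313).
Reciprocity: 3 ≡ 3 and 313 ≡ 1 (mod 4), so (3/313) = +(313/3).
Reduce top mod 3: now compute (1/3).
Reached (1/3) = 1. Collecting the sign flips along the way, the symbol is -1.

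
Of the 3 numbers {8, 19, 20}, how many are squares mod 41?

(8/41) = +1 → QR.
(19/41) = -1 → non-residue.
(20/41) = +1 → QR.
Total quadratic residues among the 3: 2.

2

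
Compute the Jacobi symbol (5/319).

1

Reciprocity: 5 ≡ 1 and 319 ≡ 3 (mod 4), so (5/319) = +(319/5).
Reduce top mod 5: now compute (4/5).
Pull out 2^2: since 5 ≡ 5 (mod 8), (2/5) = -1, so (2/5)^2 = +1.
Reached (1/5) = 1. Collecting the sign flips along the way, the symbol is +1.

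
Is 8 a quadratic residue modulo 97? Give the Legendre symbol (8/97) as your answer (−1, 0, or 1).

Euler's criterion: (8/97) ≡ 8^48 (mod 97).
8^2 ≡ 64 (mod 97)
8^4 ≡ 22 (mod 97)
8^8 ≡ 96 (mod 97)
8^16 ≡ 1 (mod 97)
8^32 ≡ 1 (mod 97)
8^48 = 8^(32+16) ≡ 1 (mod 97).
Result is 1, so (8/97) = 1.

1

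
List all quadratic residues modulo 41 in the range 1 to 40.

1, 2, 4, 5, 8, 9, 10, 16, 18, 20, 21, 23, 25, 31, 32, 33, 36, 37, 39, 40

Square k = 1,…,20 (k and 41−k give the same square):
1²=1, 2²=4, 3²=9, 4²=16, 5²=25, 6²=36, 7²≡8, 8²≡23, 9²≡40, 10²≡18, 11²≡39, 12²≡21, 13²≡5, 14²≡32, 15²≡20, 16²≡10, 17²≡2, 18²≡37, 19²≡33, 20²≡31 (mod 41).
So the quadratic residues mod 41 are {1, 2, 4, 5, 8, 9, 10, 16, 18, 20, 21, 23, 25, 31, 32, 33, 36, 37, 39, 40}.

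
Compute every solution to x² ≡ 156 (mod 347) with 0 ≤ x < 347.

Since 347 ≡ 3 (mod 4), a square root of 156 is 156^((347+1)/4) = 156^87 mod 347.
Repeated squaring: 156^2≡46, 156^4≡34, 156^8≡115, 156^16≡39, 156^32≡133, 156^64≡339 (mod 347).
156^87 = 156^(64+16+4+2+1) ≡ 117 (mod 347).
Check: 117² = 13689 ≡ 156 (mod 347). The two roots are 117 and 230.

117, 230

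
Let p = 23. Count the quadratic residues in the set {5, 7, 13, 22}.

1

(5/23) = -1 → non-residue.
(7/23) = -1 → non-residue.
(13/23) = +1 → QR.
(22/23) = -1 → non-residue.
Total quadratic residues among the 4: 1.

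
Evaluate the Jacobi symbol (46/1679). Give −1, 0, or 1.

0

Pull out 2: since 1679 ≡ 7 (mod 8), (2/1679) = +1.
Reciprocity: 23 ≡ 3 and 1679 ≡ 3 (mod 4), so (23/1679) = −(1679/23).
Reduce top mod 23: now compute (0/23).
Top reduces to 0: gcd > 1, so the symbol is 0.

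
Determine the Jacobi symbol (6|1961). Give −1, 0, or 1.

-1

Pull out 2: since 1961 ≡ 1 (mod 8), (2/1961) = +1.
Reciprocity: 3 ≡ 3 and 1961 ≡ 1 (mod 4), so (3/1961) = +(1961/3).
Reduce top mod 3: now compute (2/3).
Pull out 2: since 3 ≡ 3 (mod 8), (2/3) = -1.
Reached (1/3) = 1. Collecting the sign flips along the way, the symbol is -1.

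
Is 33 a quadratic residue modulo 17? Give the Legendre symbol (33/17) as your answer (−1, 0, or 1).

1

First reduce: 33 ≡ 16 (mod 17).
Pull out 2^4: since 17 ≡ 1 (mod 8), (2/17) = +1, so (2/17)^4 = +1.
Reached (1/17) = 1. Collecting the sign flips along the way, the symbol is +1.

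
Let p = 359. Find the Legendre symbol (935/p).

1

First reduce: 935 ≡ 217 (mod 359).
Reciprocity: 217 ≡ 1 and 359 ≡ 3 (mod 4), so (217/359) = +(359/217).
Reduce top mod 217: now compute (142/217).
Pull out 2: since 217 ≡ 1 (mod 8), (2/217) = +1.
Reciprocity: 71 ≡ 3 and 217 ≡ 1 (mod 4), so (71/217) = +(217/71).
Reduce top mod 71: now compute (4/71).
Pull out 2^2: since 71 ≡ 7 (mod 8), (2/71) = +1, so (2/71)^2 = +1.
Reached (1/71) = 1. Collecting the sign flips along the way, the symbol is +1.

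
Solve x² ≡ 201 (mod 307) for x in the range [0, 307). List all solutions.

87, 220

Since 307 ≡ 3 (mod 4), a square root of 201 is 201^((307+1)/4) = 201^77 mod 307.
Repeated squaring: 201^2≡184, 201^4≡86, 201^8≡28, 201^16≡170, 201^32≡42, 201^64≡229 (mod 307).
201^77 = 201^(64+8+4+1) ≡ 87 (mod 307).
Check: 87² = 7569 ≡ 201 (mod 307). The two roots are 87 and 220.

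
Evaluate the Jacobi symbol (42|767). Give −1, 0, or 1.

-1

Pull out 2: since 767 ≡ 7 (mod 8), (2/767) = +1.
Reciprocity: 21 ≡ 1 and 767 ≡ 3 (mod 4), so (21/767) = +(767/21).
Reduce top mod 21: now compute (11/21).
Reciprocity: 11 ≡ 3 and 21 ≡ 1 (mod 4), so (11/21) = +(21/11).
Reduce top mod 11: now compute (10/11).
Pull out 2: since 11 ≡ 3 (mod 8), (2/11) = -1.
Reciprocity: 5 ≡ 1 and 11 ≡ 3 (mod 4), so (5/11) = +(11/5).
Reduce top mod 5: now compute (1/5).
Reached (1/5) = 1. Collecting the sign flips along the way, the symbol is -1.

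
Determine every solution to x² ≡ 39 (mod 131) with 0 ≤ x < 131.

63, 68

Since 131 ≡ 3 (mod 4), a square root of 39 is 39^((131+1)/4) = 39^33 mod 131.
Repeated squaring: 39^2≡80, 39^4≡112, 39^8≡99, 39^16≡107, 39^32≡52 (mod 131).
39^33 = 39^(32+1) ≡ 63 (mod 131).
Check: 63² = 3969 ≡ 39 (mod 131). The two roots are 63 and 68.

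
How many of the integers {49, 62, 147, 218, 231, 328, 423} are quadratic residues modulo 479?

4

(49/479) = +1 → QR.
(62/479) = -1 → non-residue.
(147/479) = +1 → QR.
(218/479) = +1 → QR.
(231/479) = +1 → QR.
(328/479) = -1 → non-residue.
(423/479) = -1 → non-residue.
Total quadratic residues among the 7: 4.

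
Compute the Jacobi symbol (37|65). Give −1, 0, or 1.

1

Reciprocity: 37 ≡ 1 and 65 ≡ 1 (mod 4), so (37/65) = +(65/37).
Reduce top mod 37: now compute (28/37).
Pull out 2^2: since 37 ≡ 5 (mod 8), (2/37) = -1, so (2/37)^2 = +1.
Reciprocity: 7 ≡ 3 and 37 ≡ 1 (mod 4), so (7/37) = +(37/7).
Reduce top mod 7: now compute (2/7).
Pull out 2: since 7 ≡ 7 (mod 8), (2/7) = +1.
Reached (1/7) = 1. Collecting the sign flips along the way, the symbol is +1.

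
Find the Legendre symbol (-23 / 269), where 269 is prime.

First reduce: -23 ≡ 246 (mod 269).
Pull out 2: since 269 ≡ 5 (mod 8), (2/269) = -1.
Reciprocity: 123 ≡ 3 and 269 ≡ 1 (mod 4), so (123/269) = +(269/123).
Reduce top mod 123: now compute (23/123).
Reciprocity: 23 ≡ 3 and 123 ≡ 3 (mod 4), so (23/123) = −(123/23).
Reduce top mod 23: now compute (8/23).
Pull out 2^3: since 23 ≡ 7 (mod 8), (2/23) = +1, so (2/23)^3 = +1.
Reached (1/23) = 1. Collecting the sign flips along the way, the symbol is +1.

1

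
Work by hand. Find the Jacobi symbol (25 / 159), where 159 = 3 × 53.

1

Reciprocity: 25 ≡ 1 and 159 ≡ 3 (mod 4), so (25/159) = +(159/25).
Reduce top mod 25: now compute (9/25).
Reciprocity: 9 ≡ 1 and 25 ≡ 1 (mod 4), so (9/25) = +(25/9).
Reduce top mod 9: now compute (7/9).
Reciprocity: 7 ≡ 3 and 9 ≡ 1 (mod 4), so (7/9) = +(9/7).
Reduce top mod 7: now compute (2/7).
Pull out 2: since 7 ≡ 7 (mod 8), (2/7) = +1.
Reached (1/7) = 1. Collecting the sign flips along the way, the symbol is +1.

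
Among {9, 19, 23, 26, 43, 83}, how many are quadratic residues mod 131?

2

(9/131) = +1 → QR.
(19/131) = -1 → non-residue.
(23/131) = -1 → non-residue.
(26/131) = -1 → non-residue.
(43/131) = +1 → QR.
(83/131) = -1 → non-residue.
Total quadratic residues among the 6: 2.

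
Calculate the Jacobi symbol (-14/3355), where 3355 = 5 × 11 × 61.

-1

First reduce: -14 ≡ 3341 (mod 3355).
Reciprocity: 3341 ≡ 1 and 3355 ≡ 3 (mod 4), so (3341/3355) = +(3355/3341).
Reduce top mod 3341: now compute (14/3341).
Pull out 2: since 3341 ≡ 5 (mod 8), (2/3341) = -1.
Reciprocity: 7 ≡ 3 and 3341 ≡ 1 (mod 4), so (7/3341) = +(3341/7).
Reduce top mod 7: now compute (2/7).
Pull out 2: since 7 ≡ 7 (mod 8), (2/7) = +1.
Reached (1/7) = 1. Collecting the sign flips along the way, the symbol is -1.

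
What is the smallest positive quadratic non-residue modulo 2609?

(2/2609) = +1, so 2 is a residue.
(3/2609) = −1, so 3 is the smallest positive non-residue mod 2609.

3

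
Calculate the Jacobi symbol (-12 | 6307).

First reduce: -12 ≡ 6295 (mod 6307).
Reciprocity: 6295 ≡ 3 and 6307 ≡ 3 (mod 4), so (6295/6307) = −(6307/6295).
Reduce top mod 6295: now compute (12/6295).
Pull out 2^2: since 6295 ≡ 7 (mod 8), (2/6295) = +1, so (2/6295)^2 = +1.
Reciprocity: 3 ≡ 3 and 6295 ≡ 3 (mod 4), so (3/6295) = −(6295/3).
Reduce top mod 3: now compute (1/3).
Reached (1/3) = 1. Collecting the sign flips along the way, the symbol is +1.

1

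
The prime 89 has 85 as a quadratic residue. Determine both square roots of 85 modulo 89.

89 ≡ 1 (mod 4), so we find a root by search.
Trying successive values, 21² = 441 ≡ 85 (mod 89). The other root is 89 − 21 = 68.

21, 68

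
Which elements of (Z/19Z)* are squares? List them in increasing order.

1 4 5 6 7 9 11 16 17

Square k = 1,…,9 (k and 19−k give the same square):
1²=1, 2²=4, 3²=9, 4²=16, 5²≡6, 6²≡17, 7²≡11, 8²≡7, 9²≡5 (mod 19).
So the quadratic residues mod 19 are {1, 4, 5, 6, 7, 9, 11, 16, 17}.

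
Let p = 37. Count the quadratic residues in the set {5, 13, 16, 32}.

(5/37) = -1 → non-residue.
(13/37) = -1 → non-residue.
(16/37) = +1 → QR.
(32/37) = -1 → non-residue.
Total quadratic residues among the 4: 1.

1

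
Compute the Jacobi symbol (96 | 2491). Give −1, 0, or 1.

Pull out 2^5: since 2491 ≡ 3 (mod 8), (2/2491) = -1, so (2/2491)^5 = -1.
Reciprocity: 3 ≡ 3 and 2491 ≡ 3 (mod 4), so (3/2491) = −(2491/3).
Reduce top mod 3: now compute (1/3).
Reached (1/3) = 1. Collecting the sign flips along the way, the symbol is +1.

1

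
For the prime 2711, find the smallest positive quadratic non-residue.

7

(2/2711) = +1, so 2 is a residue.
(3/2711) = +1, so 3 is a residue.
(4/2711) = +1, so 4 is a residue.
(5/2711) = +1, so 5 is a residue.
(6/2711) = +1, so 6 is a residue.
(7/2711) = −1, so 7 is the smallest positive non-residue mod 2711.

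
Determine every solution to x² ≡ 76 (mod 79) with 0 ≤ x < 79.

Since 79 ≡ 3 (mod 4), a square root of 76 is 76^((79+1)/4) = 76^20 mod 79.
Repeated squaring: 76^2≡9, 76^4≡2, 76^8≡4, 76^16≡16 (mod 79).
76^20 = 76^(16+4) ≡ 32 (mod 79).
Check: 32² = 1024 ≡ 76 (mod 79). The two roots are 32 and 47.

32, 47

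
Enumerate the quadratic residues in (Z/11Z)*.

1,3,4,5,9

Square k = 1,…,5 (k and 11−k give the same square):
1²=1, 2²=4, 3²=9, 4²≡5, 5²≡3 (mod 11).
So the quadratic residues mod 11 are {1, 3, 4, 5, 9}.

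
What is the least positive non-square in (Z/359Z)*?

(2/359) = +1, so 2 is a residue.
(3/359) = +1, so 3 is a residue.
(4/359) = +1, so 4 is a residue.
(5/359) = +1, so 5 is a residue.
(6/359) = +1, so 6 is a residue.
(7/359) = −1, so 7 is the smallest positive non-residue mod 359.

7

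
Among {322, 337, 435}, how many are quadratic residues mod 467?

(322/467) = -1 → non-residue.
(337/467) = -1 → non-residue.
(435/467) = +1 → QR.
Total quadratic residues among the 3: 1.

1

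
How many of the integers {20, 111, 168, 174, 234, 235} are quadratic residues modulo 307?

(20/307) = -1 → non-residue.
(111/307) = -1 → non-residue.
(168/307) = +1 → QR.
(174/307) = -1 → non-residue.
(234/307) = +1 → QR.
(235/307) = +1 → QR.
Total quadratic residues among the 6: 3.

3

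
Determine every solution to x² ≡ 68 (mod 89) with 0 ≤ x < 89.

35, 54

89 ≡ 1 (mod 4), so we find a root by search.
Trying successive values, 35² = 1225 ≡ 68 (mod 89). The other root is 89 − 35 = 54.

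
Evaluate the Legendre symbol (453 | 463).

Euler's criterion: (453/463) ≡ 453^231 (mod 463).
453^2 ≡ 100 (mod 463)
453^4 ≡ 277 (mod 463)
453^8 ≡ 334 (mod 463)
453^16 ≡ 436 (mod 463)
453^32 ≡ 266 (mod 463)
453^64 ≡ 380 (mod 463)
453^128 ≡ 407 (mod 463)
453^231 = 453^(128+64+32+4+2+1) ≡ 1 (mod 463).
Result is 1, so (453/463) = 1.

1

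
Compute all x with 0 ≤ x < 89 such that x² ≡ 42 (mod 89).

89 ≡ 1 (mod 4), so we find a root by search.
Trying successive values, 24² = 576 ≡ 42 (mod 89). The other root is 89 − 24 = 65.

24, 65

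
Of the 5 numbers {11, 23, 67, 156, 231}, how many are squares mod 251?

3

(11/251) = -1 → non-residue.
(23/251) = +1 → QR.
(67/251) = +1 → QR.
(156/251) = +1 → QR.
(231/251) = -1 → non-residue.
Total quadratic residues among the 5: 3.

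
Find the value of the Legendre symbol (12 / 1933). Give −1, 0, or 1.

Pull out 2^2: since 1933 ≡ 5 (mod 8), (2/1933) = -1, so (2/1933)^2 = +1.
Reciprocity: 3 ≡ 3 and 1933 ≡ 1 (mod 4), so (3/1933) = +(1933/3).
Reduce top mod 3: now compute (1/3).
Reached (1/3) = 1. Collecting the sign flips along the way, the symbol is +1.

1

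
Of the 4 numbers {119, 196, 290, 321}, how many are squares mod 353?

2

(119/353) = -1 → non-residue.
(196/353) = +1 → QR.
(290/353) = -1 → non-residue.
(321/353) = +1 → QR.
Total quadratic residues among the 4: 2.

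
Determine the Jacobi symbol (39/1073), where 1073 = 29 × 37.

Reciprocity: 39 ≡ 3 and 1073 ≡ 1 (mod 4), so (39/1073) = +(1073/39).
Reduce top mod 39: now compute (20/39).
Pull out 2^2: since 39 ≡ 7 (mod 8), (2/39) = +1, so (2/39)^2 = +1.
Reciprocity: 5 ≡ 1 and 39 ≡ 3 (mod 4), so (5/39) = +(39/5).
Reduce top mod 5: now compute (4/5).
Pull out 2^2: since 5 ≡ 5 (mod 8), (2/5) = -1, so (2/5)^2 = +1.
Reached (1/5) = 1. Collecting the sign flips along the way, the symbol is +1.

1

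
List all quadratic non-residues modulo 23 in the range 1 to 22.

5, 7, 10, 11, 14, 15, 17, 19, 20, 21, 22

Square k = 1,…,11 (k and 23−k give the same square):
1²=1, 2²=4, 3²=9, 4²=16, 5²≡2, 6²≡13, 7²≡3, 8²≡18, 9²≡12, 10²≡8, 11²≡6 (mod 23).
The residues are {1, 2, 3, 4, 6, 8, 9, 12, 13, 16, 18}; the non-residues are the remaining 11 nonzero classes.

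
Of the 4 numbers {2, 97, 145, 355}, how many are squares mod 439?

3

(2/439) = +1 → QR.
(97/439) = -1 → non-residue.
(145/439) = +1 → QR.
(355/439) = +1 → QR.
Total quadratic residues among the 4: 3.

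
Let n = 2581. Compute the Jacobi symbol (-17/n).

First reduce: -17 ≡ 2564 (mod 2581).
Pull out 2^2: since 2581 ≡ 5 (mod 8), (2/2581) = -1, so (2/2581)^2 = +1.
Reciprocity: 641 ≡ 1 and 2581 ≡ 1 (mod 4), so (641/2581) = +(2581/641).
Reduce top mod 641: now compute (17/641).
Reciprocity: 17 ≡ 1 and 641 ≡ 1 (mod 4), so (17/641) = +(641/17).
Reduce top mod 17: now compute (12/17).
Pull out 2^2: since 17 ≡ 1 (mod 8), (2/17) = +1, so (2/17)^2 = +1.
Reciprocity: 3 ≡ 3 and 17 ≡ 1 (mod 4), so (3/17) = +(17/3).
Reduce top mod 3: now compute (2/3).
Pull out 2: since 3 ≡ 3 (mod 8), (2/3) = -1.
Reached (1/3) = 1. Collecting the sign flips along the way, the symbol is -1.

-1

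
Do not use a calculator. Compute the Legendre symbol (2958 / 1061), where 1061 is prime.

1

First reduce: 2958 ≡ 836 (mod 1061).
Pull out 2^2: since 1061 ≡ 5 (mod 8), (2/1061) = -1, so (2/1061)^2 = +1.
Reciprocity: 209 ≡ 1 and 1061 ≡ 1 (mod 4), so (209/1061) = +(1061/209).
Reduce top mod 209: now compute (16/209).
Pull out 2^4: since 209 ≡ 1 (mod 8), (2/209) = +1, so (2/209)^4 = +1.
Reached (1/209) = 1. Collecting the sign flips along the way, the symbol is +1.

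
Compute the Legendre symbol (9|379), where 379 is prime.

1

Euler's criterion: (9/379) ≡ 9^189 (mod 379).
9^2 ≡ 81 (mod 379)
9^4 ≡ 118 (mod 379)
9^8 ≡ 280 (mod 379)
9^16 ≡ 326 (mod 379)
9^32 ≡ 156 (mod 379)
9^64 ≡ 80 (mod 379)
9^128 ≡ 336 (mod 379)
9^189 = 9^(128+32+16+8+4+1) ≡ 1 (mod 379).
Result is 1, so (9/379) = 1.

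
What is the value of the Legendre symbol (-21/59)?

-1

First reduce: -21 ≡ 38 (mod 59).
Pull out 2: since 59 ≡ 3 (mod 8), (2/59) = -1.
Reciprocity: 19 ≡ 3 and 59 ≡ 3 (mod 4), so (19/59) = −(59/19).
Reduce top mod 19: now compute (2/19).
Pull out 2: since 19 ≡ 3 (mod 8), (2/19) = -1.
Reached (1/19) = 1. Collecting the sign flips along the way, the symbol is -1.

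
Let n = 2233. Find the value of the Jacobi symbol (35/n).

Reciprocity: 35 ≡ 3 and 2233 ≡ 1 (mod 4), so (35/2233) = +(2233/35).
Reduce top mod 35: now compute (28/35).
Pull out 2^2: since 35 ≡ 3 (mod 8), (2/35) = -1, so (2/35)^2 = +1.
Reciprocity: 7 ≡ 3 and 35 ≡ 3 (mod 4), so (7/35) = −(35/7).
Reduce top mod 7: now compute (0/7).
Top reduces to 0: gcd > 1, so the symbol is 0.

0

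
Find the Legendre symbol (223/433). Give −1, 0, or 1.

1

Reciprocity: 223 ≡ 3 and 433 ≡ 1 (mod 4), so (223/433) = +(433/223).
Reduce top mod 223: now compute (210/223).
Pull out 2: since 223 ≡ 7 (mod 8), (2/223) = +1.
Reciprocity: 105 ≡ 1 and 223 ≡ 3 (mod 4), so (105/223) = +(223/105).
Reduce top mod 105: now compute (13/105).
Reciprocity: 13 ≡ 1 and 105 ≡ 1 (mod 4), so (13/105) = +(105/13).
Reduce top mod 13: now compute (1/13).
Reached (1/13) = 1. Collecting the sign flips along the way, the symbol is +1.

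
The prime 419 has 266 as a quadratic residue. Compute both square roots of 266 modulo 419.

162, 257

Since 419 ≡ 3 (mod 4), a square root of 266 is 266^((419+1)/4) = 266^105 mod 419.
Repeated squaring: 266^2≡364, 266^4≡92, 266^8≡84, 266^16≡352, 266^32≡299, 266^64≡154 (mod 419).
266^105 = 266^(64+32+8+1) ≡ 257 (mod 419).
Check: 257² = 66049 ≡ 266 (mod 419). The two roots are 162 and 257.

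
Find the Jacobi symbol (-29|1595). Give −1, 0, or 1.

First reduce: -29 ≡ 1566 (mod 1595).
Pull out 2: since 1595 ≡ 3 (mod 8), (2/1595) = -1.
Reciprocity: 783 ≡ 3 and 1595 ≡ 3 (mod 4), so (783/1595) = −(1595/783).
Reduce top mod 783: now compute (29/783).
Reciprocity: 29 ≡ 1 and 783 ≡ 3 (mod 4), so (29/783) = +(783/29).
Reduce top mod 29: now compute (0/29).
Top reduces to 0: gcd > 1, so the symbol is 0.

0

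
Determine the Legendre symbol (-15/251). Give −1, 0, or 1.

-1

Euler's criterion: (-15/251) ≡ 236^125 (mod 251).
236^2 ≡ 225 (mod 251)
236^4 ≡ 174 (mod 251)
236^8 ≡ 156 (mod 251)
236^16 ≡ 240 (mod 251)
236^32 ≡ 121 (mod 251)
236^64 ≡ 83 (mod 251)
236^125 = 236^(64+32+16+8+4+1) ≡ 250 (mod 251).
Result is 250 ≡ −1, so (-15/251) = −1.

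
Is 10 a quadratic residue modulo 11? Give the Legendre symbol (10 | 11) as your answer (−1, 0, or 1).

Euler's criterion: (10/11) ≡ 10^5 (mod 11).
10^2 ≡ 1 (mod 11)
10^4 ≡ 1 (mod 11)
10^5 = 10^(4+1) ≡ 10 (mod 11).
Result is 10 ≡ −1, so (10/11) = −1.

-1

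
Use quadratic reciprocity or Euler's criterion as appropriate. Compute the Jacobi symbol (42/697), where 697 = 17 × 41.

1

Pull out 2: since 697 ≡ 1 (mod 8), (2/697) = +1.
Reciprocity: 21 ≡ 1 and 697 ≡ 1 (mod 4), so (21/697) = +(697/21).
Reduce top mod 21: now compute (4/21).
Pull out 2^2: since 21 ≡ 5 (mod 8), (2/21) = -1, so (2/21)^2 = +1.
Reached (1/21) = 1. Collecting the sign flips along the way, the symbol is +1.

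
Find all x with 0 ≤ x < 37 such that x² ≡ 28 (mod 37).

18, 19

37 ≡ 1 (mod 4), so we find a root by search.
Trying successive values, 18² = 324 ≡ 28 (mod 37). The other root is 37 − 18 = 19.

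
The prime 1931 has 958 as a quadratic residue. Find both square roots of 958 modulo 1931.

Since 1931 ≡ 3 (mod 4), a square root of 958 is 958^((1931+1)/4) = 958^483 mod 1931.
Repeated squaring: 958^2≡539, 958^4≡871, 958^8≡1689, 958^16≡634, 958^32≡308, 958^64≡245, 958^128≡164, 958^256≡1793 (mod 1931).
958^483 = 958^(256+128+64+32+2+1) ≡ 112 (mod 1931).
Check: 112² = 12544 ≡ 958 (mod 1931). The two roots are 112 and 1819.

112, 1819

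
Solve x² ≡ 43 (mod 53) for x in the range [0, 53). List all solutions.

19, 34

53 ≡ 1 (mod 4), so we find a root by search.
Trying successive values, 19² = 361 ≡ 43 (mod 53). The other root is 53 − 19 = 34.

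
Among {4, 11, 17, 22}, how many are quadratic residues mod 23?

(4/23) = +1 → QR.
(11/23) = -1 → non-residue.
(17/23) = -1 → non-residue.
(22/23) = -1 → non-residue.
Total quadratic residues among the 4: 1.

1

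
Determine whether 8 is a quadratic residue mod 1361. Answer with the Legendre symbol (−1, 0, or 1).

1

Pull out 2^3: since 1361 ≡ 1 (mod 8), (2/1361) = +1, so (2/1361)^3 = +1.
Reached (1/1361) = 1. Collecting the sign flips along the way, the symbol is +1.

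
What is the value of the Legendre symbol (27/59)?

Reciprocity: 27 ≡ 3 and 59 ≡ 3 (mod 4), so (27/59) = −(59/27).
Reduce top mod 27: now compute (5/27).
Reciprocity: 5 ≡ 1 and 27 ≡ 3 (mod 4), so (5/27) = +(27/5).
Reduce top mod 5: now compute (2/5).
Pull out 2: since 5 ≡ 5 (mod 8), (2/5) = -1.
Reached (1/5) = 1. Collecting the sign flips along the way, the symbol is +1.

1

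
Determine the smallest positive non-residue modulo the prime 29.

2

(2/29) = −1, so 2 is the smallest positive non-residue mod 29.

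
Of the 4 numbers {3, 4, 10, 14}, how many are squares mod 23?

(3/23) = +1 → QR.
(4/23) = +1 → QR.
(10/23) = -1 → non-residue.
(14/23) = -1 → non-residue.
Total quadratic residues among the 4: 2.

2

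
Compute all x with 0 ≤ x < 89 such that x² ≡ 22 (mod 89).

17, 72

89 ≡ 1 (mod 4), so we find a root by search.
Trying successive values, 17² = 289 ≡ 22 (mod 89). The other root is 89 − 17 = 72.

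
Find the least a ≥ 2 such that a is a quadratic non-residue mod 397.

2

(2/397) = −1, so 2 is the smallest positive non-residue mod 397.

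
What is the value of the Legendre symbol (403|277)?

-1

Euler's criterion: (403/277) ≡ 126^138 (mod 277).
126^2 ≡ 87 (mod 277)
126^4 ≡ 90 (mod 277)
126^8 ≡ 67 (mod 277)
126^16 ≡ 57 (mod 277)
126^32 ≡ 202 (mod 277)
126^64 ≡ 85 (mod 277)
126^128 ≡ 23 (mod 277)
126^138 = 126^(128+8+2) ≡ 276 (mod 277).
Result is 276 ≡ −1, so (403/277) = −1.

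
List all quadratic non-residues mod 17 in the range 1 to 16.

3, 5, 6, 7, 10, 11, 12, 14

Square k = 1,…,8 (k and 17−k give the same square):
1²=1, 2²=4, 3²=9, 4²=16, 5²≡8, 6²≡2, 7²≡15, 8²≡13 (mod 17).
The residues are {1, 2, 4, 8, 9, 13, 15, 16}; the non-residues are the remaining 8 nonzero classes.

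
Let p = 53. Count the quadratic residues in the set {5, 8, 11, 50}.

(5/53) = -1 → non-residue.
(8/53) = -1 → non-residue.
(11/53) = +1 → QR.
(50/53) = -1 → non-residue.
Total quadratic residues among the 4: 1.

1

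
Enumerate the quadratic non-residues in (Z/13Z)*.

Square k = 1,…,6 (k and 13−k give the same square):
1²=1, 2²=4, 3²=9, 4²≡3, 5²≡12, 6²≡10 (mod 13).
The residues are {1, 3, 4, 9, 10, 12}; the non-residues are the remaining 6 nonzero classes.

2 5 6 7 8 11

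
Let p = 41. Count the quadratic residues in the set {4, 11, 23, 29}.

(4/41) = +1 → QR.
(11/41) = -1 → non-residue.
(23/41) = +1 → QR.
(29/41) = -1 → non-residue.
Total quadratic residues among the 4: 2.

2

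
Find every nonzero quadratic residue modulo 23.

Square k = 1,…,11 (k and 23−k give the same square):
1²=1, 2²=4, 3²=9, 4²=16, 5²≡2, 6²≡13, 7²≡3, 8²≡18, 9²≡12, 10²≡8, 11²≡6 (mod 23).
So the quadratic residues mod 23 are {1, 2, 3, 4, 6, 8, 9, 12, 13, 16, 18}.

1,2,3,4,6,8,9,12,13,16,18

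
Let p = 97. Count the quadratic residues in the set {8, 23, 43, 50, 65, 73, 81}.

(8/97) = +1 → QR.
(23/97) = -1 → non-residue.
(43/97) = +1 → QR.
(50/97) = +1 → QR.
(65/97) = +1 → QR.
(73/97) = +1 → QR.
(81/97) = +1 → QR.
Total quadratic residues among the 7: 6.

6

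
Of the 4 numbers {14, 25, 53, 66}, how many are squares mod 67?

(14/67) = +1 → QR.
(25/67) = +1 → QR.
(53/67) = -1 → non-residue.
(66/67) = -1 → non-residue.
Total quadratic residues among the 4: 2.

2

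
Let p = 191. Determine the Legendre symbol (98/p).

1

Euler's criterion: (98/191) ≡ 98^95 (mod 191).
98^2 ≡ 54 (mod 191)
98^4 ≡ 51 (mod 191)
98^8 ≡ 118 (mod 191)
98^16 ≡ 172 (mod 191)
98^32 ≡ 170 (mod 191)
98^64 ≡ 59 (mod 191)
98^95 = 98^(64+16+8+4+2+1) ≡ 1 (mod 191).
Result is 1, so (98/191) = 1.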